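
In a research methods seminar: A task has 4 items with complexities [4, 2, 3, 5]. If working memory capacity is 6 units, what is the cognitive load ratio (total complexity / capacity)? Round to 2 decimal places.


Total complexity = 4 + 2 + 3 + 5 = 14
Load = total / capacity = 14 / 6
= 2.33


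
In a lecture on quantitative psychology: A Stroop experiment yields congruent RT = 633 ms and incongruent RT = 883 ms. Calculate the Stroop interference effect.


Stroop effect = RT(incongruent) - RT(congruent)
= 883 - 633
= 250 ms


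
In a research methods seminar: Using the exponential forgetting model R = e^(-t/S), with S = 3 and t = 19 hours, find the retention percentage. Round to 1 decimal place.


R = e^(-t/S)
-t/S = -19/3 = -6.333333
R = e^(-6.333333) = 0.001776
Percentage = 0.001776 * 100
= 0.2


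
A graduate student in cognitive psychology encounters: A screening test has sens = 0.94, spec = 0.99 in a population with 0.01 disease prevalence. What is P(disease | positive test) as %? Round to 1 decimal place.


PPV = (sens * prev) / (sens * prev + (1-spec) * (1-prev))
Numerator = 0.94 * 0.01 = 0.0094
P(positive and no disease) = (1 - spec) * (1 - prev) = (1 - 0.99) * (1 - 0.01) = 0.0099
Denominator = 0.0094 + 0.0099 = 0.0193
PPV = 0.0094 / 0.0193 = 0.487047
As percentage = 48.7


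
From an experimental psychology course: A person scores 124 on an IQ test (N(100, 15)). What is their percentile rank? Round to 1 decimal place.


z = (IQ - mean) / SD
z = (124 - 100) / 15 = 1.6
Percentile = Phi(1.6) * 100
Phi(1.6) = 0.945201
= 94.5


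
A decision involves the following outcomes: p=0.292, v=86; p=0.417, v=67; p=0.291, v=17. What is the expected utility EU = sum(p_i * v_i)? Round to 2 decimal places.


EU = sum(p_i * v_i)
0.292 * 86 = 25.112
0.417 * 67 = 27.939
0.291 * 17 = 4.947
EU = 25.112 + 27.939 + 4.947
= 58.00


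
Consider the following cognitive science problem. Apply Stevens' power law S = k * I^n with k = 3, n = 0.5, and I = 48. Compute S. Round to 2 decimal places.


S = 3 * 48^0.5
48^0.5 = 6.9282
S = 3 * 6.9282
= 20.78


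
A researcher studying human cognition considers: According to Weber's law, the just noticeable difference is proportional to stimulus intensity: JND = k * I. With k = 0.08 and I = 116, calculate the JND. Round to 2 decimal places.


JND = k * I
JND = 0.08 * 116
= 9.28


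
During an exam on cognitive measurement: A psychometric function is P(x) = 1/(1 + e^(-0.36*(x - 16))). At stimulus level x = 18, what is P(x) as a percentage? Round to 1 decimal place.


P(x) = 1/(1 + e^(-0.36*(18 - 16)))
Exponent = -0.36 * 2 = -0.72
e^(-0.72) = 0.486752
P = 1/(1 + 0.486752) = 0.672607
Percentage = 67.3


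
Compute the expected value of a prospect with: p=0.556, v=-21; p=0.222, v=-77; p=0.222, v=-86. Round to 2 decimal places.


EU = sum(p_i * v_i)
0.556 * -21 = -11.676
0.222 * -77 = -17.094
0.222 * -86 = -19.092
EU = -11.676 + -17.094 + -19.092
= -47.86


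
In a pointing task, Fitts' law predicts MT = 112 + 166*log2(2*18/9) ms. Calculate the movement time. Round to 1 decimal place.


MT = 112 + 166 * log2(2*18/9)
2D/W = 4.0
log2(4.0) = 2.0
MT = 112 + 166 * 2.0
= 444.0 ms


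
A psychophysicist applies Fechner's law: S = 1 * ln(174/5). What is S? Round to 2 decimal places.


S = 1 * ln(174/5)
I/I0 = 34.8
ln(34.8) = 3.5496
S = 1 * 3.5496
= 3.55


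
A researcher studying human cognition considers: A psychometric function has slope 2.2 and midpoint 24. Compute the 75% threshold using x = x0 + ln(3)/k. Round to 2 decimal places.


At P = 0.75: 0.75 = 1/(1 + e^(-k*(x-x0)))
Solving: e^(-k*(x-x0)) = 1/3
x = x0 + ln(3)/k
ln(3) = 1.0986
x = 24 + 1.0986/2.2
= 24 + 0.4994
= 24.50


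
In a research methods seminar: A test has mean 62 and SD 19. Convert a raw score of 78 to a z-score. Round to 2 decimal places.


z = (X - mu) / sigma
= (78 - 62) / 19
= 16 / 19
= 0.84


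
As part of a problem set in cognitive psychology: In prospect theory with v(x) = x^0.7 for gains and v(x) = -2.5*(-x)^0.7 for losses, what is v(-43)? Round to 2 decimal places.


Since x = -43 < 0, use v(x) = -lambda*(-x)^alpha
(-x) = 43
43^0.7 = 13.9132
v(-43) = -2.5 * 13.9132
= -34.78


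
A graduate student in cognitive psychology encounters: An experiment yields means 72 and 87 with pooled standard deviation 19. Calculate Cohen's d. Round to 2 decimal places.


Cohen's d = (M1 - M2) / S_pooled
= (72 - 87) / 19
= -15 / 19
= -0.79


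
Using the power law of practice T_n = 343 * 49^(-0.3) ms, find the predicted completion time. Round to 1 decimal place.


T_n = 343 * 49^(-0.3)
49^(-0.3) = 0.311129
T_n = 343 * 0.311129
= 106.7 ms


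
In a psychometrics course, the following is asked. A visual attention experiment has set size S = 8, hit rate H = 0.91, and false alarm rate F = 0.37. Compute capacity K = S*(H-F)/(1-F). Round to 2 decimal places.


K = S * (H - F) / (1 - F)
H - F = 0.54
1 - F = 0.63
K = 8 * 0.54 / 0.63
= 6.86


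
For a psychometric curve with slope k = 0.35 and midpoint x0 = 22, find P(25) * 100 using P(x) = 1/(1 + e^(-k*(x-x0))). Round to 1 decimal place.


P(x) = 1/(1 + e^(-0.35*(25 - 22)))
Exponent = -0.35 * 3 = -1.05
e^(-1.05) = 0.349938
P = 1/(1 + 0.349938) = 0.740775
Percentage = 74.1


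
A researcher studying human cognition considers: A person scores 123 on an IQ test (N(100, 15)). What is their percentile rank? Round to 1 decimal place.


z = (IQ - mean) / SD
z = (123 - 100) / 15 = 1.5333
Percentile = Phi(1.5333) * 100
Phi(1.5333) = 0.937399
= 93.7


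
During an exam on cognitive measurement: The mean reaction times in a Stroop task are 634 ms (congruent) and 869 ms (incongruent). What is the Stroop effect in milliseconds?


Stroop effect = RT(incongruent) - RT(congruent)
= 869 - 634
= 235 ms


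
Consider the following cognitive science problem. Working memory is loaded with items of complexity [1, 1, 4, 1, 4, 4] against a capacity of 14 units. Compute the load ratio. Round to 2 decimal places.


Total complexity = 1 + 1 + 4 + 1 + 4 + 4 = 15
Load = total / capacity = 15 / 14
= 1.07


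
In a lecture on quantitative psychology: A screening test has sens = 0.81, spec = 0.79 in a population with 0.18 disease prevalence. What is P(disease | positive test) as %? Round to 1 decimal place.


PPV = (sens * prev) / (sens * prev + (1-spec) * (1-prev))
Numerator = 0.81 * 0.18 = 0.1458
P(positive and no disease) = (1 - spec) * (1 - prev) = (1 - 0.79) * (1 - 0.18) = 0.1722
Denominator = 0.1458 + 0.1722 = 0.318
PPV = 0.1458 / 0.318 = 0.458491
As percentage = 45.8


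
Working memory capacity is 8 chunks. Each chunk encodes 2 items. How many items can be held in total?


Total items = chunks * items_per_chunk
= 8 * 2
= 16


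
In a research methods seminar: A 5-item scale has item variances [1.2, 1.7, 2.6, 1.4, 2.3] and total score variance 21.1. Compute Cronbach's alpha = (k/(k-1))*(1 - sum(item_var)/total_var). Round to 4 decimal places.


alpha = (k/(k-1)) * (1 - sum(s_i^2)/s_total^2)
sum(item variances) = 9.2
k/(k-1) = 5/4 = 1.25
1 - 9.2/21.1 = 1 - 0.436019 = 0.563981
alpha = 1.25 * 0.563981
= 0.7050


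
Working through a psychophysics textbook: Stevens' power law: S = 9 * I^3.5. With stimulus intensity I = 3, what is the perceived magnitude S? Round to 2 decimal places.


S = 9 * 3^3.5
3^3.5 = 46.7654
S = 9 * 46.7654
= 420.89


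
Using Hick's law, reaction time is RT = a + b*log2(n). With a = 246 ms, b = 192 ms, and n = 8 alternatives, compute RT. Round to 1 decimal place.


RT = 246 + 192 * log2(8)
log2(8) = 3.0
RT = 246 + 192 * 3.0
= 246 + 576.0
= 822.0 ms


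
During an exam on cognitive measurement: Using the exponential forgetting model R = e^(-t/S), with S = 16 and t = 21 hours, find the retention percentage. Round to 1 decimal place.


R = e^(-t/S)
-t/S = -21/16 = -1.3125
R = e^(-1.3125) = 0.269146
Percentage = 0.269146 * 100
= 26.9


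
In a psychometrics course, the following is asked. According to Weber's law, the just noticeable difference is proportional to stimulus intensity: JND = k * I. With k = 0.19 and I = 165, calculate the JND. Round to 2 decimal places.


JND = k * I
JND = 0.19 * 165
= 31.35


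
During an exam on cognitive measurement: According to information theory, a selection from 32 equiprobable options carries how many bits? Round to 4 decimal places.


H = log2(n)
H = log2(32)
= 5.0000


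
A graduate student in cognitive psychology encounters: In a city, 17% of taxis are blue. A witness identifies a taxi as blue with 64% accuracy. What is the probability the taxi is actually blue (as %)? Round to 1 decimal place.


P(blue | says blue) = P(says blue | blue)*P(blue) / [P(says blue | blue)*P(blue) + P(says blue | not blue)*P(not blue)]
Numerator = 0.64 * 0.17 = 0.1088
False identification = 0.36 * 0.83 = 0.2988
P = 0.1088 / (0.1088 + 0.2988)
= 0.1088 / 0.4076
As percentage = 26.7


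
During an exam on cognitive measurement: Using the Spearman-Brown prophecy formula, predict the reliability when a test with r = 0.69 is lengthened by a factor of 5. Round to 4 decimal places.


r_new = n*r / (1 + (n-1)*r)
Numerator = 5 * 0.69 = 3.45
Denominator = 1 + 4 * 0.69 = 3.76
r_new = 3.45 / 3.76
= 0.9176


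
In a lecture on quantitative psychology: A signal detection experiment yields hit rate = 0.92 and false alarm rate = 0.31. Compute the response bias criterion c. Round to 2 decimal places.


c = -0.5 * (z(HR) + z(FAR))
z(0.92) = 1.4051
z(0.31) = -0.4959
c = -0.5 * (1.4051 + -0.4959)
= -0.5 * 0.9092
= -0.45


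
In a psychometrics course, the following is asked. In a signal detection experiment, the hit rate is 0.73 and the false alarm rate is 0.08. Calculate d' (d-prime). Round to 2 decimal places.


d' = z(HR) - z(FAR)
z(0.73) = 0.6128
z(0.08) = -1.4051
d' = 0.6128 - -1.4051
= 2.02


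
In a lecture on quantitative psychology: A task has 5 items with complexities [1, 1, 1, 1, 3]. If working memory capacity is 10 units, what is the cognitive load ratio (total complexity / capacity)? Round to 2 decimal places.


Total complexity = 1 + 1 + 1 + 1 + 3 = 7
Load = total / capacity = 7 / 10
= 0.70


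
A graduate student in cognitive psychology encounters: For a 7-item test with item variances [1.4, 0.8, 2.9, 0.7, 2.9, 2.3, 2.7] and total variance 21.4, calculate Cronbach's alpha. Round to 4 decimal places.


alpha = (k/(k-1)) * (1 - sum(s_i^2)/s_total^2)
sum(item variances) = 13.7
k/(k-1) = 7/6 = 1.166667
1 - 13.7/21.4 = 1 - 0.640187 = 0.359813
alpha = 1.166667 * 0.359813
= 0.4198


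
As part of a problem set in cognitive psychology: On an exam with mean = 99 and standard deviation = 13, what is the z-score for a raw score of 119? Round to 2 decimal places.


z = (X - mu) / sigma
= (119 - 99) / 13
= 20 / 13
= 1.54


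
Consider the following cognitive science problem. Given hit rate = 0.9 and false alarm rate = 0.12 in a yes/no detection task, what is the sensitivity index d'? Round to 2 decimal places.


d' = z(HR) - z(FAR)
z(0.9) = 1.2816
z(0.12) = -1.175
d' = 1.2816 - -1.175
= 2.46


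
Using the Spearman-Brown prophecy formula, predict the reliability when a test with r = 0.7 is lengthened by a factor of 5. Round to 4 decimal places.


r_new = n*r / (1 + (n-1)*r)
Numerator = 5 * 0.7 = 3.5
Denominator = 1 + 4 * 0.7 = 3.8
r_new = 3.5 / 3.8
= 0.9211


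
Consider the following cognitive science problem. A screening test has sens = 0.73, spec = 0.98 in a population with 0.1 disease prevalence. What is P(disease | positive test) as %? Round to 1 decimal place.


PPV = (sens * prev) / (sens * prev + (1-spec) * (1-prev))
Numerator = 0.73 * 0.1 = 0.073
P(positive and no disease) = (1 - spec) * (1 - prev) = (1 - 0.98) * (1 - 0.1) = 0.018
Denominator = 0.073 + 0.018 = 0.091
PPV = 0.073 / 0.091 = 0.802198
As percentage = 80.2


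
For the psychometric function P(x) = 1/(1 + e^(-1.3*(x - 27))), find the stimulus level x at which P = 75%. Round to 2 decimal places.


At P = 0.75: 0.75 = 1/(1 + e^(-k*(x-x0)))
Solving: e^(-k*(x-x0)) = 1/3
x = x0 + ln(3)/k
ln(3) = 1.0986
x = 27 + 1.0986/1.3
= 27 + 0.8451
= 27.85


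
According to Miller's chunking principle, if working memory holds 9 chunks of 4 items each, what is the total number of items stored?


Total items = chunks * items_per_chunk
= 9 * 4
= 36


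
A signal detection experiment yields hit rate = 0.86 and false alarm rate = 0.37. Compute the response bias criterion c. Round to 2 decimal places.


c = -0.5 * (z(HR) + z(FAR))
z(0.86) = 1.0803
z(0.37) = -0.3319
c = -0.5 * (1.0803 + -0.3319)
= -0.5 * 0.7484
= -0.37


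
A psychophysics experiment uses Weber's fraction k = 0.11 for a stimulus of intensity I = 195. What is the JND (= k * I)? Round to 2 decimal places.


JND = k * I
JND = 0.11 * 195
= 21.45


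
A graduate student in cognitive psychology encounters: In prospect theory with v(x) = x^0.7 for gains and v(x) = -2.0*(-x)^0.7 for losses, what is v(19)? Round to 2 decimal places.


Since x = 19 >= 0, use v(x) = x^0.7
19^0.7 = 7.8547
v(19) = 7.85


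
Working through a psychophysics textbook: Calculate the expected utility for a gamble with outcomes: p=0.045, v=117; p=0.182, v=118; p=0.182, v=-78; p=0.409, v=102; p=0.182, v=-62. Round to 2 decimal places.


EU = sum(p_i * v_i)
0.045 * 117 = 5.265
0.182 * 118 = 21.476
0.182 * -78 = -14.196
0.409 * 102 = 41.718
0.182 * -62 = -11.284
EU = 5.265 + 21.476 + -14.196 + 41.718 + -11.284
= 42.98


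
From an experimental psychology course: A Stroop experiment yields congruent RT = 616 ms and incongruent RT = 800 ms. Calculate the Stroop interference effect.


Stroop effect = RT(incongruent) - RT(congruent)
= 800 - 616
= 184 ms


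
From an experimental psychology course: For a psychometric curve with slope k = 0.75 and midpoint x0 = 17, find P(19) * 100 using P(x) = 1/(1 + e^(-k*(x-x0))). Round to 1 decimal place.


P(x) = 1/(1 + e^(-0.75*(19 - 17)))
Exponent = -0.75 * 2 = -1.5
e^(-1.5) = 0.22313
P = 1/(1 + 0.22313) = 0.817575
Percentage = 81.8


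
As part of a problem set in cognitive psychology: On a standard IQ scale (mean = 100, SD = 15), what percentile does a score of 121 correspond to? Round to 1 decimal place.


z = (IQ - mean) / SD
z = (121 - 100) / 15 = 1.4
Percentile = Phi(1.4) * 100
Phi(1.4) = 0.919243
= 91.9


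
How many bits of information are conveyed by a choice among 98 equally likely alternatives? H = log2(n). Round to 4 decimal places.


H = log2(n)
H = log2(98)
= 6.6147


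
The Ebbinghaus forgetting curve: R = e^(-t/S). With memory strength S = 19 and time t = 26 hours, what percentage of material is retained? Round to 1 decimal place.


R = e^(-t/S)
-t/S = -26/19 = -1.368421
R = e^(-1.368421) = 0.254509
Percentage = 0.254509 * 100
= 25.5


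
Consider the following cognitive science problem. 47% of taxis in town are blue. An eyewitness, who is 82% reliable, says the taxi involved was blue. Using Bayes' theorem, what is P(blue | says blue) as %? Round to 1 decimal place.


P(blue | says blue) = P(says blue | blue)*P(blue) / [P(says blue | blue)*P(blue) + P(says blue | not blue)*P(not blue)]
Numerator = 0.82 * 0.47 = 0.3854
False identification = 0.18 * 0.53 = 0.0954
P = 0.3854 / (0.3854 + 0.0954)
= 0.3854 / 0.4808
As percentage = 80.2


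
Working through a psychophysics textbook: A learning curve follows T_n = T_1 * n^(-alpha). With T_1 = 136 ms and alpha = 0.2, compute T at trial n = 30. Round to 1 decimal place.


T_n = 136 * 30^(-0.2)
30^(-0.2) = 0.506496
T_n = 136 * 0.506496
= 68.9 ms


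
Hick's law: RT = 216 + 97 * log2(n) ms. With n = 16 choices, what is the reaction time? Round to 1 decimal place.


RT = 216 + 97 * log2(16)
log2(16) = 4.0
RT = 216 + 97 * 4.0
= 216 + 388.0
= 604.0 ms


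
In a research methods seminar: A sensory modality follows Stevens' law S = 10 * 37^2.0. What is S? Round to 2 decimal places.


S = 10 * 37^2.0
37^2.0 = 1369.0
S = 10 * 1369.0
= 13690.00


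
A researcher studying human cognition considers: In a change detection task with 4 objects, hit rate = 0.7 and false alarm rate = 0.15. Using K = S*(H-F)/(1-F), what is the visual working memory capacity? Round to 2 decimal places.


K = S * (H - F) / (1 - F)
H - F = 0.55
1 - F = 0.85
K = 4 * 0.55 / 0.85
= 2.59


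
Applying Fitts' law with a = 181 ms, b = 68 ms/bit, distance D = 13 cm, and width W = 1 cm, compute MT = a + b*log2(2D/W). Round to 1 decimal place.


MT = 181 + 68 * log2(2*13/1)
2D/W = 26.0
log2(26.0) = 4.7004
MT = 181 + 68 * 4.7004
= 500.6 ms


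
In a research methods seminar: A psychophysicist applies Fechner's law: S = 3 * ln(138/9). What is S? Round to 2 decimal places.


S = 3 * ln(138/9)
I/I0 = 15.333333
ln(15.333333) = 2.73
S = 3 * 2.73
= 8.19


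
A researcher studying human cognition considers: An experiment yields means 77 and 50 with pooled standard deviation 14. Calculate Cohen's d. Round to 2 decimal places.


Cohen's d = (M1 - M2) / S_pooled
= (77 - 50) / 14
= 27 / 14
= 1.93


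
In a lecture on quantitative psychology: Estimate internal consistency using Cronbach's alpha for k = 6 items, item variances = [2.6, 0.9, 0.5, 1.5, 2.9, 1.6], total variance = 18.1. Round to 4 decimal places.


alpha = (k/(k-1)) * (1 - sum(s_i^2)/s_total^2)
sum(item variances) = 10.0
k/(k-1) = 6/5 = 1.2
1 - 10.0/18.1 = 1 - 0.552486 = 0.447514
alpha = 1.2 * 0.447514
= 0.5370


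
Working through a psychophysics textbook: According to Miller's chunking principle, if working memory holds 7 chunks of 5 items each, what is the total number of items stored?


Total items = chunks * items_per_chunk
= 7 * 5
= 35


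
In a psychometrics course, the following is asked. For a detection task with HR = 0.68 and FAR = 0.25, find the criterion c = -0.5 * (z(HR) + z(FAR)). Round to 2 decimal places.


c = -0.5 * (z(HR) + z(FAR))
z(0.68) = 0.4677
z(0.25) = -0.6745
c = -0.5 * (0.4677 + -0.6745)
= -0.5 * -0.2068
= 0.10


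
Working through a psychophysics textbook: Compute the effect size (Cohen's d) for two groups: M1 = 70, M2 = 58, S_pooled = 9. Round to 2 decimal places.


Cohen's d = (M1 - M2) / S_pooled
= (70 - 58) / 9
= 12 / 9
= 1.33


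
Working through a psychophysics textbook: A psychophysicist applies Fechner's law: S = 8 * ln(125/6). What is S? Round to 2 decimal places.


S = 8 * ln(125/6)
I/I0 = 20.833333
ln(20.833333) = 3.0366
S = 8 * 3.0366
= 24.29


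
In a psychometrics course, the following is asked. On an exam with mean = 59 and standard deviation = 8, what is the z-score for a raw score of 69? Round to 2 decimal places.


z = (X - mu) / sigma
= (69 - 59) / 8
= 10 / 8
= 1.25


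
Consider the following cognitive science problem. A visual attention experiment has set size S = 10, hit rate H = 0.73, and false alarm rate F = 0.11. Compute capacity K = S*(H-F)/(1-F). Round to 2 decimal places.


K = S * (H - F) / (1 - F)
H - F = 0.62
1 - F = 0.89
K = 10 * 0.62 / 0.89
= 6.97


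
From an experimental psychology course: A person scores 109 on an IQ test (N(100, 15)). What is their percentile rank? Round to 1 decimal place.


z = (IQ - mean) / SD
z = (109 - 100) / 15 = 0.6
Percentile = Phi(0.6) * 100
Phi(0.6) = 0.725747
= 72.6


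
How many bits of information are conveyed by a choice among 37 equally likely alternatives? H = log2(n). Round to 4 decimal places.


H = log2(n)
H = log2(37)
= 5.2095


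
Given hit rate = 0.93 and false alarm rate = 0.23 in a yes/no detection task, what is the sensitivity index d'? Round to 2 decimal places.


d' = z(HR) - z(FAR)
z(0.93) = 1.4758
z(0.23) = -0.7388
d' = 1.4758 - -0.7388
= 2.21


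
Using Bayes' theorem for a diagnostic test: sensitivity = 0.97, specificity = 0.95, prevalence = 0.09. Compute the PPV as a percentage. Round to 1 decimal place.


PPV = (sens * prev) / (sens * prev + (1-spec) * (1-prev))
Numerator = 0.97 * 0.09 = 0.0873
P(positive and no disease) = (1 - spec) * (1 - prev) = (1 - 0.95) * (1 - 0.09) = 0.0455
Denominator = 0.0873 + 0.0455 = 0.1328
PPV = 0.0873 / 0.1328 = 0.65738
As percentage = 65.7


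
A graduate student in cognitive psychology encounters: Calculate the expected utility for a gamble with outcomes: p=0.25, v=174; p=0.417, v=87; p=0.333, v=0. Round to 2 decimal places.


EU = sum(p_i * v_i)
0.25 * 174 = 43.5
0.417 * 87 = 36.279
0.333 * 0 = 0.0
EU = 43.5 + 36.279 + 0.0
= 79.78


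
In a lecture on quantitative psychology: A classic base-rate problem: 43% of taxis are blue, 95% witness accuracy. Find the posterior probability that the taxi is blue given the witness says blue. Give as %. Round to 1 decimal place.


P(blue | says blue) = P(says blue | blue)*P(blue) / [P(says blue | blue)*P(blue) + P(says blue | not blue)*P(not blue)]
Numerator = 0.95 * 0.43 = 0.4085
False identification = 0.05 * 0.57 = 0.0285
P = 0.4085 / (0.4085 + 0.0285)
= 0.4085 / 0.437
As percentage = 93.5


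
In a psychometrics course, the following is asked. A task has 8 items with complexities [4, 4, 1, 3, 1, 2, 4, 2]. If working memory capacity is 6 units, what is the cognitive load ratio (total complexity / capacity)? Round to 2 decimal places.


Total complexity = 4 + 4 + 1 + 3 + 1 + 2 + 4 + 2 = 21
Load = total / capacity = 21 / 6
= 3.50


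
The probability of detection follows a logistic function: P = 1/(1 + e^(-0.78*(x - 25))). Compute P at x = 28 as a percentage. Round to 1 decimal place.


P(x) = 1/(1 + e^(-0.78*(28 - 25)))
Exponent = -0.78 * 3 = -2.34
e^(-2.34) = 0.096328
P = 1/(1 + 0.096328) = 0.912136
Percentage = 91.2


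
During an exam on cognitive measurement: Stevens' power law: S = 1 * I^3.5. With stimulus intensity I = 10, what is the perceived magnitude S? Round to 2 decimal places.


S = 1 * 10^3.5
10^3.5 = 3162.2777
S = 1 * 3162.2777
= 3162.28


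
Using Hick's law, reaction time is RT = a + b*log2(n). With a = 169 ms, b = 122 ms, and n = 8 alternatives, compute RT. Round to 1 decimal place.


RT = 169 + 122 * log2(8)
log2(8) = 3.0
RT = 169 + 122 * 3.0
= 169 + 366.0
= 535.0 ms


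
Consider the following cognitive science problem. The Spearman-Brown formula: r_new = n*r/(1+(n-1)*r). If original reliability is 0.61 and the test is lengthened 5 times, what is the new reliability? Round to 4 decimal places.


r_new = n*r / (1 + (n-1)*r)
Numerator = 5 * 0.61 = 3.05
Denominator = 1 + 4 * 0.61 = 3.44
r_new = 3.05 / 3.44
= 0.8866


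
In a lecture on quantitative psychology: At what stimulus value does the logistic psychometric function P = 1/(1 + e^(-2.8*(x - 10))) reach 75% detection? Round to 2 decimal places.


At P = 0.75: 0.75 = 1/(1 + e^(-k*(x-x0)))
Solving: e^(-k*(x-x0)) = 1/3
x = x0 + ln(3)/k
ln(3) = 1.0986
x = 10 + 1.0986/2.8
= 10 + 0.3924
= 10.39


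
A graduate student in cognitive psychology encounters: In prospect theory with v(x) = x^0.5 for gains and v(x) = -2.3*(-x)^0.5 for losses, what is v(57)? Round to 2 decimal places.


Since x = 57 >= 0, use v(x) = x^0.5
57^0.5 = 7.5498
v(57) = 7.55


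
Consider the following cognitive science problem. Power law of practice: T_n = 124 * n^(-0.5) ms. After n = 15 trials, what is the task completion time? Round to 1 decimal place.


T_n = 124 * 15^(-0.5)
15^(-0.5) = 0.258199
T_n = 124 * 0.258199
= 32.0 ms


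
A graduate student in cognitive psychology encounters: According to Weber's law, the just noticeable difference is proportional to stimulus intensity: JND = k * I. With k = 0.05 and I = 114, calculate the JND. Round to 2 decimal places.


JND = k * I
JND = 0.05 * 114
= 5.70


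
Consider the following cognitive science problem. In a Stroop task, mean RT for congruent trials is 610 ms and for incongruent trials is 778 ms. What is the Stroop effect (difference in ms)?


Stroop effect = RT(incongruent) - RT(congruent)
= 778 - 610
= 168 ms


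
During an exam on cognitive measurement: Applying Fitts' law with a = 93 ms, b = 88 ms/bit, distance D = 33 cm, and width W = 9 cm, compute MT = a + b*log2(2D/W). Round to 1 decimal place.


MT = 93 + 88 * log2(2*33/9)
2D/W = 7.333333
log2(7.333333) = 2.8745
MT = 93 + 88 * 2.8745
= 346.0 ms


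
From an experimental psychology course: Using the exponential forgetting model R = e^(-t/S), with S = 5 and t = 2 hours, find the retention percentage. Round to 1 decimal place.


R = e^(-t/S)
-t/S = -2/5 = -0.4
R = e^(-0.4) = 0.67032
Percentage = 0.67032 * 100
= 67.0


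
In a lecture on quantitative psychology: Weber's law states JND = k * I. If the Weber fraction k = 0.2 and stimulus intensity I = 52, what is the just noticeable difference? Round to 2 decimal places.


JND = k * I
JND = 0.2 * 52
= 10.40


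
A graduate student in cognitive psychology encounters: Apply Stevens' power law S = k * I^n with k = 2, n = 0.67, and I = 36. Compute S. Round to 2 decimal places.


S = 2 * 36^0.67
36^0.67 = 11.0337
S = 2 * 11.0337
= 22.07


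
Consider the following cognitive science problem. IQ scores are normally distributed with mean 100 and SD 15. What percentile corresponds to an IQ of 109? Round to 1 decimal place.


z = (IQ - mean) / SD
z = (109 - 100) / 15 = 0.6
Percentile = Phi(0.6) * 100
Phi(0.6) = 0.725747
= 72.6


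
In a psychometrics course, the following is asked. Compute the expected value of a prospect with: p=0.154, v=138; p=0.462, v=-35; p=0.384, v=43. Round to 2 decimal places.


EU = sum(p_i * v_i)
0.154 * 138 = 21.252
0.462 * -35 = -16.17
0.384 * 43 = 16.512
EU = 21.252 + -16.17 + 16.512
= 21.59


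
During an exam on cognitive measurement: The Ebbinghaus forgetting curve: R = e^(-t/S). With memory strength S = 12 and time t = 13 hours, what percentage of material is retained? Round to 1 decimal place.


R = e^(-t/S)
-t/S = -13/12 = -1.083333
R = e^(-1.083333) = 0.338466
Percentage = 0.338466 * 100
= 33.8


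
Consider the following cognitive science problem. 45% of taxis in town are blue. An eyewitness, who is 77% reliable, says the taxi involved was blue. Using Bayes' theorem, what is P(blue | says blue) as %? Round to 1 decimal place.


P(blue | says blue) = P(says blue | blue)*P(blue) / [P(says blue | blue)*P(blue) + P(says blue | not blue)*P(not blue)]
Numerator = 0.77 * 0.45 = 0.3465
False identification = 0.23 * 0.55 = 0.1265
P = 0.3465 / (0.3465 + 0.1265)
= 0.3465 / 0.473
As percentage = 73.3


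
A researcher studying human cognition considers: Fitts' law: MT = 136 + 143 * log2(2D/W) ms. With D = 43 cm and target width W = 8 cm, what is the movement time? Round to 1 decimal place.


MT = 136 + 143 * log2(2*43/8)
2D/W = 10.75
log2(10.75) = 3.4263
MT = 136 + 143 * 3.4263
= 626.0 ms


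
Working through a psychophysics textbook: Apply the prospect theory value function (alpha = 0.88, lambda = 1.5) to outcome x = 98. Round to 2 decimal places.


Since x = 98 >= 0, use v(x) = x^0.88
98^0.88 = 56.53
v(98) = 56.53


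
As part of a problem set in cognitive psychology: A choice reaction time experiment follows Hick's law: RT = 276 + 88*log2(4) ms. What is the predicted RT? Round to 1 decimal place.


RT = 276 + 88 * log2(4)
log2(4) = 2.0
RT = 276 + 88 * 2.0
= 276 + 176.0
= 452.0 ms


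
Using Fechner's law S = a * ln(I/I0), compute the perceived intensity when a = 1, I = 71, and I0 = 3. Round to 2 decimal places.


S = 1 * ln(71/3)
I/I0 = 23.666667
ln(23.666667) = 3.1641
S = 1 * 3.1641
= 3.16


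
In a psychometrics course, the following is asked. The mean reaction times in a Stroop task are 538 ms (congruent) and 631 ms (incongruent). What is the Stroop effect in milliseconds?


Stroop effect = RT(incongruent) - RT(congruent)
= 631 - 538
= 93 ms


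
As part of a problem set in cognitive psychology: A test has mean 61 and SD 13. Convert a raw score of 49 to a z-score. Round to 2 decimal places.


z = (X - mu) / sigma
= (49 - 61) / 13
= -12 / 13
= -0.92


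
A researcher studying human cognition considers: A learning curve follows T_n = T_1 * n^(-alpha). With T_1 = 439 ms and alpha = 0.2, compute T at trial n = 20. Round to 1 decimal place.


T_n = 439 * 20^(-0.2)
20^(-0.2) = 0.54928
T_n = 439 * 0.54928
= 241.1 ms


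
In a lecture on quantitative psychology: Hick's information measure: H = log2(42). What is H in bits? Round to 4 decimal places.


H = log2(n)
H = log2(42)
= 5.3923


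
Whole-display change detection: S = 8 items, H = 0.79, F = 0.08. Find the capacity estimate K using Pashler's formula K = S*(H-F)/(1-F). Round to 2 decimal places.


K = S * (H - F) / (1 - F)
H - F = 0.71
1 - F = 0.92
K = 8 * 0.71 / 0.92
= 6.17


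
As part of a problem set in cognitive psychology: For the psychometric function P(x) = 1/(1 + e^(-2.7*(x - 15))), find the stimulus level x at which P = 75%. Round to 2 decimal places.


At P = 0.75: 0.75 = 1/(1 + e^(-k*(x-x0)))
Solving: e^(-k*(x-x0)) = 1/3
x = x0 + ln(3)/k
ln(3) = 1.0986
x = 15 + 1.0986/2.7
= 15 + 0.4069
= 15.41


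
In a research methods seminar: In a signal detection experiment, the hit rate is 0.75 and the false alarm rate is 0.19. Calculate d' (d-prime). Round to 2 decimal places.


d' = z(HR) - z(FAR)
z(0.75) = 0.6745
z(0.19) = -0.8779
d' = 0.6745 - -0.8779
= 1.55


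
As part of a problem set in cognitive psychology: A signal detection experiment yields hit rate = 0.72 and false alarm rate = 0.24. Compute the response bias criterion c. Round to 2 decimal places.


c = -0.5 * (z(HR) + z(FAR))
z(0.72) = 0.5828
z(0.24) = -0.7063
c = -0.5 * (0.5828 + -0.7063)
= -0.5 * -0.1235
= 0.06


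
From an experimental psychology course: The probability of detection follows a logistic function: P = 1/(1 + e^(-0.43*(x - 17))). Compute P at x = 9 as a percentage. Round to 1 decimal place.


P(x) = 1/(1 + e^(-0.43*(9 - 17)))
Exponent = -0.43 * -8 = 3.44
e^(3.44) = 31.186958
P = 1/(1 + 31.186958) = 0.031068
Percentage = 3.1


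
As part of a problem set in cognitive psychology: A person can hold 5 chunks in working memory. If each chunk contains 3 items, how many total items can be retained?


Total items = chunks * items_per_chunk
= 5 * 3
= 15


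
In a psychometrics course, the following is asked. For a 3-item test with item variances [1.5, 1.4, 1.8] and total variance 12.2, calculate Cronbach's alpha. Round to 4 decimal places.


alpha = (k/(k-1)) * (1 - sum(s_i^2)/s_total^2)
sum(item variances) = 4.7
k/(k-1) = 3/2 = 1.5
1 - 4.7/12.2 = 1 - 0.385246 = 0.614754
alpha = 1.5 * 0.614754
= 0.9221


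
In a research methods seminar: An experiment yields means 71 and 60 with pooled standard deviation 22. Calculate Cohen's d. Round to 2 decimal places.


Cohen's d = (M1 - M2) / S_pooled
= (71 - 60) / 22
= 11 / 22
= 0.50


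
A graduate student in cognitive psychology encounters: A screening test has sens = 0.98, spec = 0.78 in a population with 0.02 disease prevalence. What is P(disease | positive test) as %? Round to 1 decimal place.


PPV = (sens * prev) / (sens * prev + (1-spec) * (1-prev))
Numerator = 0.98 * 0.02 = 0.0196
P(positive and no disease) = (1 - spec) * (1 - prev) = (1 - 0.78) * (1 - 0.02) = 0.2156
Denominator = 0.0196 + 0.2156 = 0.2352
PPV = 0.0196 / 0.2352 = 0.083333
As percentage = 8.3


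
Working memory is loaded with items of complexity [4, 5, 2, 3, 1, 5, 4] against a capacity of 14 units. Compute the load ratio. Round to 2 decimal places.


Total complexity = 4 + 5 + 2 + 3 + 1 + 5 + 4 = 24
Load = total / capacity = 24 / 14
= 1.71


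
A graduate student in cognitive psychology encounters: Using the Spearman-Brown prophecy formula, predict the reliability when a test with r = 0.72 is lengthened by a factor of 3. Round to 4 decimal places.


r_new = n*r / (1 + (n-1)*r)
Numerator = 3 * 0.72 = 2.16
Denominator = 1 + 2 * 0.72 = 2.44
r_new = 2.16 / 2.44
= 0.8852


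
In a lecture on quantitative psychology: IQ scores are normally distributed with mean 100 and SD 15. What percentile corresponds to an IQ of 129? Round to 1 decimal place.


z = (IQ - mean) / SD
z = (129 - 100) / 15 = 1.9333
Percentile = Phi(1.9333) * 100
Phi(1.9333) = 0.9734
= 97.3


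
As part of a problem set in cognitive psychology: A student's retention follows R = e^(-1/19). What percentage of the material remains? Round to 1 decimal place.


R = e^(-t/S)
-t/S = -1/19 = -0.052632
R = e^(-0.052632) = 0.948729
Percentage = 0.948729 * 100
= 94.9


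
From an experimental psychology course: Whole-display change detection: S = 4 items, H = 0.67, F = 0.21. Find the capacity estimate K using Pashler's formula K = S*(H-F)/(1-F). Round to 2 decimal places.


K = S * (H - F) / (1 - F)
H - F = 0.46
1 - F = 0.79
K = 4 * 0.46 / 0.79
= 2.33


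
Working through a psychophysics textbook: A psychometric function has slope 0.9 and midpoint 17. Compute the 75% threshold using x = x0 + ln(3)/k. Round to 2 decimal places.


At P = 0.75: 0.75 = 1/(1 + e^(-k*(x-x0)))
Solving: e^(-k*(x-x0)) = 1/3
x = x0 + ln(3)/k
ln(3) = 1.0986
x = 17 + 1.0986/0.9
= 17 + 1.2207
= 18.22


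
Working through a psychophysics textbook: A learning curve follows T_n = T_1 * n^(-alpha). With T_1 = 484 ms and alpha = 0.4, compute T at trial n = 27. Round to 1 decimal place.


T_n = 484 * 27^(-0.4)
27^(-0.4) = 0.267581
T_n = 484 * 0.267581
= 129.5 ms


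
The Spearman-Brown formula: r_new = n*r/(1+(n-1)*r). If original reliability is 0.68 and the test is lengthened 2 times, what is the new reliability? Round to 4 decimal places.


r_new = n*r / (1 + (n-1)*r)
Numerator = 2 * 0.68 = 1.36
Denominator = 1 + 1 * 0.68 = 1.68
r_new = 1.36 / 1.68
= 0.8095


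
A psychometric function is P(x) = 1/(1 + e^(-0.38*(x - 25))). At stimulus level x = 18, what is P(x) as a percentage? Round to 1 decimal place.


P(x) = 1/(1 + e^(-0.38*(18 - 25)))
Exponent = -0.38 * -7 = 2.66
e^(2.66) = 14.296289
P = 1/(1 + 14.296289) = 0.065375
Percentage = 6.5


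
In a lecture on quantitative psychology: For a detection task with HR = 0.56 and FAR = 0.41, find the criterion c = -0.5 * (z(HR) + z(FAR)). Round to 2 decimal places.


c = -0.5 * (z(HR) + z(FAR))
z(0.56) = 0.151
z(0.41) = -0.2275
c = -0.5 * (0.151 + -0.2275)
= -0.5 * -0.0765
= 0.04


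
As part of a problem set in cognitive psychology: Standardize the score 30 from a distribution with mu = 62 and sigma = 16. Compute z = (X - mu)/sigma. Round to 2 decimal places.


z = (X - mu) / sigma
= (30 - 62) / 16
= -32 / 16
= -2.00


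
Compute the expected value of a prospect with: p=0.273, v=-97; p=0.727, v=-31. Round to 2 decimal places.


EU = sum(p_i * v_i)
0.273 * -97 = -26.481
0.727 * -31 = -22.537
EU = -26.481 + -22.537
= -49.02


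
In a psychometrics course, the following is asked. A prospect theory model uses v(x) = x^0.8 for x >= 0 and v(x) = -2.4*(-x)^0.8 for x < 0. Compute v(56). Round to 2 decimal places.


Since x = 56 >= 0, use v(x) = x^0.8
56^0.8 = 25.0352
v(56) = 25.04


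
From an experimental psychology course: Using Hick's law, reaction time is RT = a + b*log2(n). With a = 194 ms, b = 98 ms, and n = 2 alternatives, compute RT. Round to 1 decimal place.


RT = 194 + 98 * log2(2)
log2(2) = 1.0
RT = 194 + 98 * 1.0
= 194 + 98.0
= 292.0 ms


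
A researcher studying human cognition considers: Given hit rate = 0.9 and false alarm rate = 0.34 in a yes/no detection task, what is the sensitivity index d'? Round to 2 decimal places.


d' = z(HR) - z(FAR)
z(0.9) = 1.2816
z(0.34) = -0.4125
d' = 1.2816 - -0.4125
= 1.69


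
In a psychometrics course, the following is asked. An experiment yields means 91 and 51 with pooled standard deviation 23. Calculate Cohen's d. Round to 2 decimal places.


Cohen's d = (M1 - M2) / S_pooled
= (91 - 51) / 23
= 40 / 23
= 1.74


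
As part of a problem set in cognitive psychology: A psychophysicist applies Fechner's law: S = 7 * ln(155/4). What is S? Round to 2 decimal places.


S = 7 * ln(155/4)
I/I0 = 38.75
ln(38.75) = 3.6571
S = 7 * 3.6571
= 25.60


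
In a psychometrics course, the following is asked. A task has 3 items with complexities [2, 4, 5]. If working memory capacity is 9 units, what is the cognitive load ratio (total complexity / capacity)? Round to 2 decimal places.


Total complexity = 2 + 4 + 5 = 11
Load = total / capacity = 11 / 9
= 1.22


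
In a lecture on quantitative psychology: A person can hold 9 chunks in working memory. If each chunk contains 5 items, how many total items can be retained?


Total items = chunks * items_per_chunk
= 9 * 5
= 45


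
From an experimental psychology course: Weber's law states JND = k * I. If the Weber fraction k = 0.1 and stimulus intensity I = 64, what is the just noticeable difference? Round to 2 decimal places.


JND = k * I
JND = 0.1 * 64
= 6.40


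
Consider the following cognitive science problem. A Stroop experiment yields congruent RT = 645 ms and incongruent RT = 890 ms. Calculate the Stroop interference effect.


Stroop effect = RT(incongruent) - RT(congruent)
= 890 - 645
= 245 ms


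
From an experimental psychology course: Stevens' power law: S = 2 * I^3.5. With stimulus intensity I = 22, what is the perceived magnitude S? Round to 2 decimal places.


S = 2 * 22^3.5
22^3.5 = 49943.547
S = 2 * 49943.547
= 99887.09


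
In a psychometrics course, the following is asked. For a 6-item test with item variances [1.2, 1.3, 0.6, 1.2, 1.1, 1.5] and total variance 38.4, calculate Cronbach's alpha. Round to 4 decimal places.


alpha = (k/(k-1)) * (1 - sum(s_i^2)/s_total^2)
sum(item variances) = 6.9
k/(k-1) = 6/5 = 1.2
1 - 6.9/38.4 = 1 - 0.179688 = 0.820312
alpha = 1.2 * 0.820312
= 0.9844


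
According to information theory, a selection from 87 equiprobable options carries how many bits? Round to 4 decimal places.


H = log2(n)
H = log2(87)
= 6.4429


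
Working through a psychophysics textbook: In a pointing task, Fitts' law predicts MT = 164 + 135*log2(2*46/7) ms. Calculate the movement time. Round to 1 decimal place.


MT = 164 + 135 * log2(2*46/7)
2D/W = 13.142857
log2(13.142857) = 3.7162
MT = 164 + 135 * 3.7162
= 665.7 ms


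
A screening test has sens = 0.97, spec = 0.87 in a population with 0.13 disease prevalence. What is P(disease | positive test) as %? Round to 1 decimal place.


PPV = (sens * prev) / (sens * prev + (1-spec) * (1-prev))
Numerator = 0.97 * 0.13 = 0.1261
P(positive and no disease) = (1 - spec) * (1 - prev) = (1 - 0.87) * (1 - 0.13) = 0.1131
Denominator = 0.1261 + 0.1131 = 0.2392
PPV = 0.1261 / 0.2392 = 0.527174
As percentage = 52.7


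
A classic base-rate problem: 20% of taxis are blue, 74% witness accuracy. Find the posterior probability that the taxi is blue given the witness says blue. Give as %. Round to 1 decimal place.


P(blue | says blue) = P(says blue | blue)*P(blue) / [P(says blue | blue)*P(blue) + P(says blue | not blue)*P(not blue)]
Numerator = 0.74 * 0.2 = 0.148
False identification = 0.26 * 0.8 = 0.208
P = 0.148 / (0.148 + 0.208)
= 0.148 / 0.356
As percentage = 41.6


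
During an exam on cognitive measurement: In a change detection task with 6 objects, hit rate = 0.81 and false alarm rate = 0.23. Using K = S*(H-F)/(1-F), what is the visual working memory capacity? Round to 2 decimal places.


K = S * (H - F) / (1 - F)
H - F = 0.58
1 - F = 0.77
K = 6 * 0.58 / 0.77
= 4.52


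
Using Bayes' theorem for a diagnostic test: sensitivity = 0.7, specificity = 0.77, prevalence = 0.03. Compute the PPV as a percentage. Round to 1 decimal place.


PPV = (sens * prev) / (sens * prev + (1-spec) * (1-prev))
Numerator = 0.7 * 0.03 = 0.021
P(positive and no disease) = (1 - spec) * (1 - prev) = (1 - 0.77) * (1 - 0.03) = 0.2231
Denominator = 0.021 + 0.2231 = 0.2441
PPV = 0.021 / 0.2441 = 0.08603
As percentage = 8.6


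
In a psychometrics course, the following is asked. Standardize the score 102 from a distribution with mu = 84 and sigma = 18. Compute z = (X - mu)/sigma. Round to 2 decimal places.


z = (X - mu) / sigma
= (102 - 84) / 18
= 18 / 18
= 1.00


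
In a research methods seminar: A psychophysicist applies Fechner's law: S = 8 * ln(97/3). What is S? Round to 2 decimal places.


S = 8 * ln(97/3)
I/I0 = 32.333333
ln(32.333333) = 3.4761
S = 8 * 3.4761
= 27.81
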